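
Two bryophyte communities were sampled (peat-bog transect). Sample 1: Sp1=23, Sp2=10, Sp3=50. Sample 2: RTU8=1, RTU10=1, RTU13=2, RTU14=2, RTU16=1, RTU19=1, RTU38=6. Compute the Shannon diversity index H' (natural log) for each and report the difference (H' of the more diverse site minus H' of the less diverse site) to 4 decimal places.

0.7572

Sample 1: N=83, proportions 0.277108, 0.120482, 0.60241, giving H' = 0.915908 (working shown to 6 dp, full precision carried).
Sample 2: N=14, proportions 0.071429, 0.071429, 0.142857, 0.142857, 0.071429, 0.071429, 0.428571, giving H' = 1.673118.
Difference = |0.915908 − 1.673118| = 0.757210, i.e. 0.7572 to 4 decimal places.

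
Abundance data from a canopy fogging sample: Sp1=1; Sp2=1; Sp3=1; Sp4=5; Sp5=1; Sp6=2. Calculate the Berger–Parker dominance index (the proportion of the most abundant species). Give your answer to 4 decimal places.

0.4545

Total N = 1+1+1+5+1+2 = 11, so the proportions are 0.090909, 0.090909, 0.090909, 0.454545, 0.090909, 0.181818 (working shown to 6 dp, full precision carried).
The largest proportion is 0.454545, i.e. d = 0.4545 to 4 decimal places.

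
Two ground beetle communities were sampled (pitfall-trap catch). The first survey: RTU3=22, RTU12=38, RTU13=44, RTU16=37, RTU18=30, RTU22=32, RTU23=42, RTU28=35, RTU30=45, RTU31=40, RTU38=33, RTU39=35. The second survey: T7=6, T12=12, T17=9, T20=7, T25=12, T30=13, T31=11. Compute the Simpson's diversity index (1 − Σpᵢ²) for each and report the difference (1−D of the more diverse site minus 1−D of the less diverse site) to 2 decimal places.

The first survey: N=433, proportions 0.0508, 0.0878, 0.1016, 0.0855, 0.0693, 0.0739, 0.097, 0.0808, 0.1039, 0.0924, 0.0762, 0.0808, giving 1−D = 0.9142 (working shown to 4 dp, full precision carried).
The second survey: N=70, proportions 0.0857, 0.1714, 0.1286, 0.1, 0.1714, 0.1857, 0.1571, giving 1−D = 0.8482.
Difference = |0.9142 − 0.8482| = 0.0660, i.e. 0.07 to 2 decimal places.

0.07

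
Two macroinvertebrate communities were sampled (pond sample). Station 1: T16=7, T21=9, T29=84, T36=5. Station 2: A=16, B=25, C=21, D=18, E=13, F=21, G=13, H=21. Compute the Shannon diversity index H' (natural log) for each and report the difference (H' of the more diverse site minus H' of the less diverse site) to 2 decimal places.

1.34

Station 1: N=105, proportions 0.0667, 0.0857, 0.8, 0.0476, giving H' = 0.7146 (working shown to 4 dp, full precision carried).
Station 2: N=148, proportions 0.1081, 0.1689, 0.1419, 0.1216, 0.0878, 0.1419, 0.0878, 0.1419, giving H' = 2.0556.
Difference = |0.7146 − 2.0556| = 1.3410, i.e. 1.34 to 2 decimal places.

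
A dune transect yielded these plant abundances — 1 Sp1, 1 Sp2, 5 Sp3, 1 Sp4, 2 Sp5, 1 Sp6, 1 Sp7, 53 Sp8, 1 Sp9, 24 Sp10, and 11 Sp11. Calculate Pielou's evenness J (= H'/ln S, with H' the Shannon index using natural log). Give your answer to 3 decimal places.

Total N = 1+1+5+1+2+1+1+53+1+24+11 = 101, so the proportions are 0.0099, 0.0099, 0.0495, 0.0099, 0.0198, 0.0099, 0.0099, 0.52475, 0.0099, 0.23762, 0.10891 (working shown to 5 dp, full precision carried).
H' = −Σ pᵢ ln pᵢ = −((-0.04569) + (-0.04569) + (-0.14880) + (-0.04569) + (-0.07766) + (-0.04569) + (-0.04569) + (-0.33838) + (-0.04569) + (-0.34148) + (-0.24148)) = 1.42196.
With S = 11 species, ln S = 2.39790, so J = 1.42196/2.39790 = 0.59300, i.e. 0.593 to 3 decimal places.

0.593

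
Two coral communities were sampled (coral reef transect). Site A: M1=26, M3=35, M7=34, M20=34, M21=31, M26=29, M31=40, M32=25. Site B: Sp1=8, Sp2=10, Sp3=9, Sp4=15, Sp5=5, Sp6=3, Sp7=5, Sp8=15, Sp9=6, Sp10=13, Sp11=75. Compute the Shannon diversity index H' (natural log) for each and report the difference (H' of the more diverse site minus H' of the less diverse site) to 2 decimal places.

Site A: N=254, proportions 0.1024, 0.1378, 0.1339, 0.1339, 0.122, 0.1142, 0.1575, 0.0984, giving H' = 2.0685 (working shown to 4 dp, full precision carried).
Site B: N=164, proportions 0.0488, 0.061, 0.0549, 0.0915, 0.0305, 0.0183, 0.0305, 0.0915, 0.0366, 0.0793, 0.4573, giving H' = 1.8805.
Difference = |2.0685 − 1.8805| = 0.1880, i.e. 0.19 to 2 decimal places.

0.19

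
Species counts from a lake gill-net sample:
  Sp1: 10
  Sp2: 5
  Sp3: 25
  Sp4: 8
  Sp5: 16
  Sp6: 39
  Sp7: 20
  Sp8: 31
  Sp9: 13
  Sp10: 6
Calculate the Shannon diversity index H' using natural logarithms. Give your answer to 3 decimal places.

2.114

Total N = 10+5+25+8+16+39+20+31+13+6 = 173, so the proportions are 0.057803, 0.028902, 0.144509, 0.046243, 0.092486, 0.225434, 0.115607, 0.179191, 0.075145, 0.034682 (working shown to 6 dp, full precision carried).
Each pᵢ ln pᵢ term: 0.057803×(-2.850707)=-0.164781, 0.028902×(-3.543854)=-0.102424, 0.144509×(-1.934416)=-0.279540, 0.046243×(-3.073850)=-0.142143, 0.092486×(-2.380703)=-0.220181, 0.225434×(-1.489730)=-0.335835, 0.115607×(-2.157559)=-0.249429, 0.179191×(-1.719304)=-0.308083, 0.075145×(-2.588342)=-0.194500, 0.034682×(-3.361532)=-0.116585.
Sum = -2.113500, so H' = 2.114.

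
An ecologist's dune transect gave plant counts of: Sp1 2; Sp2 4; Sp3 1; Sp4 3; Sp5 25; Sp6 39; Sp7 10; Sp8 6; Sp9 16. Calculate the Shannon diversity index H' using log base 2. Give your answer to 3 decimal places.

Total N = 2+4+1+3+25+39+10+6+16 = 106, so the proportions are 0.01887, 0.03774, 0.00943, 0.0283, 0.23585, 0.36792, 0.09434, 0.0566, 0.15094 (working shown to 5 dp, full precision carried).
Each pᵢ log₂ pᵢ term: 0.01887×(-5.72792)=-0.10807, 0.03774×(-4.72792)=-0.17841, 0.00943×(-6.72792)=-0.06347, 0.0283×(-5.14296)=-0.14556, 0.23585×(-2.08406)=-0.49152, 0.36792×(-1.44252)=-0.53074, 0.09434×(-3.40599)=-0.32132, 0.0566×(-4.14296)=-0.23451, 0.15094×(-2.72792)=-0.41176.
Sum = -2.48536, so H' = 2.485.

2.485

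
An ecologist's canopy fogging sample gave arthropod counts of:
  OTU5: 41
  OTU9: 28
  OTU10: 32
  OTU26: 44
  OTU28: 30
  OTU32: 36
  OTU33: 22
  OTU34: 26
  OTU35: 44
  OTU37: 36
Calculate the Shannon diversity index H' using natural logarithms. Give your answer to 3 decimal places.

Total N = 41+28+32+44+30+36+22+26+44+36 = 339, so the proportions are 0.12094, 0.0826, 0.0944, 0.12979, 0.0885, 0.10619, 0.0649, 0.0767, 0.12979, 0.10619 (working shown to 5 dp, full precision carried).
Each pᵢ ln pᵢ term: 0.12094×(-2.11243)=-0.25549, 0.0826×(-2.49380)=-0.20598, 0.0944×(-2.36026)=-0.22280, 0.12979×(-2.04181)=-0.26501, 0.0885×(-2.42480)=-0.21458, 0.10619×(-2.24248)=-0.23814, 0.0649×(-2.73496)=-0.17749, 0.0767×(-2.56790)=-0.19695, 0.12979×(-2.04181)=-0.26501, 0.10619×(-2.24248)=-0.23814.
Sum = -2.27959, so H' = 2.280.

2.280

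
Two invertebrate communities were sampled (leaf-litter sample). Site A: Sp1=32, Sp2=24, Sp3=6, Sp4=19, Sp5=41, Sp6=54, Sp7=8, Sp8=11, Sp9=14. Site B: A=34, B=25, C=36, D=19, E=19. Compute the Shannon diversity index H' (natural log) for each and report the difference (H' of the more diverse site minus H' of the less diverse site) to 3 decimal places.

0.413

Site A: N=209, proportions 0.15311, 0.11483, 0.02871, 0.09091, 0.19617, 0.25837, 0.03828, 0.05263, 0.06699, giving H' = 1.98591 (working shown to 5 dp, full precision carried).
Site B: N=133, proportions 0.25564, 0.18797, 0.27068, 0.14286, 0.14286, giving H' = 1.57258.
Difference = |1.98591 − 1.57258| = 0.41333, i.e. 0.413 to 3 decimal places.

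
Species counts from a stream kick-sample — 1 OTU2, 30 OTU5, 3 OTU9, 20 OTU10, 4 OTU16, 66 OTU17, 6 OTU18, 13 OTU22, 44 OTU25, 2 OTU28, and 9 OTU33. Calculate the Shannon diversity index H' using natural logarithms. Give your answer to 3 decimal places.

1.859

Total N = 1+30+3+20+4+66+6+13+44+2+9 = 198, so the proportions are 0.00505, 0.15152, 0.01515, 0.10101, 0.0202, 0.33333, 0.0303, 0.06566, 0.22222, 0.0101, 0.04545 (working shown to 5 dp, full precision carried).
Each pᵢ ln pᵢ term: 0.00505×(-5.28827)=-0.02671, 0.15152×(-1.88707)=-0.28592, 0.01515×(-4.18965)=-0.06348, 0.10101×(-2.29253)=-0.23157, 0.0202×(-3.90197)=-0.07883, 0.33333×(-1.09861)=-0.36620, 0.0303×(-3.49651)=-0.10595, 0.06566×(-2.72332)=-0.17880, 0.22222×(-1.50408)=-0.33424, 0.0101×(-4.59512)=-0.04642, 0.04545×(-3.09104)=-0.14050.
Sum = -1.85862, so H' = 1.859.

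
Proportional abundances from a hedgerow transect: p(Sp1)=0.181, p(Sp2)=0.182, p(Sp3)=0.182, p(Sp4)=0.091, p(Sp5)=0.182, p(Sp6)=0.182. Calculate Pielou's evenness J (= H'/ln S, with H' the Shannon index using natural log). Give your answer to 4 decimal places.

0.9866

H' = −Σ pᵢ ln pᵢ = −((-0.309376) + (-0.310082) + (-0.310082) + (-0.218118) + (-0.310082) + (-0.310082)) = 1.767822 (working shown to 6 dp, full precision carried).
With S = 6 species, ln S = 1.791759, so J = 1.767822/1.791759 = 0.986640, i.e. 0.9866 to 4 decimal places.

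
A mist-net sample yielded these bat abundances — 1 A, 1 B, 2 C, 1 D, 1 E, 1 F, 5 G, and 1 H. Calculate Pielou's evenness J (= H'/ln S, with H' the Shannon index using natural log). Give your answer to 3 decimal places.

0.885

Total N = 1+1+2+1+1+1+5+1 = 13, so the proportions are 0.07692, 0.07692, 0.15385, 0.07692, 0.07692, 0.07692, 0.38462, 0.07692 (working shown to 5 dp, full precision carried).
H' = −Σ pᵢ ln pᵢ = −((-0.19730) + (-0.19730) + (-0.28797) + (-0.19730) + (-0.19730) + (-0.19730) + (-0.36750) + (-0.19730)) = 1.83930.
With S = 8 species, ln S = 2.07944, so J = 1.83930/2.07944 = 0.88451, i.e. 0.885 to 3 decimal places.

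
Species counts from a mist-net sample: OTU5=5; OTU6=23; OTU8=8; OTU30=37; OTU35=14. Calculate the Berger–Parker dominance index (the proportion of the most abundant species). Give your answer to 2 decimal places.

Total N = 5+23+8+37+14 = 87, so the proportions are 0.0575, 0.2644, 0.092, 0.4253, 0.1609 (working shown to 4 dp, full precision carried).
The largest proportion is 0.4253, i.e. d = 0.43 to 2 decimal places.

0.43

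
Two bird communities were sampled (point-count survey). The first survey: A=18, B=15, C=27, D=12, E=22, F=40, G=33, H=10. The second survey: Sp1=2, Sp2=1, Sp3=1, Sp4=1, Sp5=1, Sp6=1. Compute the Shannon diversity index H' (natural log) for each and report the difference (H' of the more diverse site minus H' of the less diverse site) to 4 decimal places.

0.2338

The first survey: N=177, proportions 0.1016949, 0.0847458, 0.1525424, 0.0677966, 0.1242938, 0.2259887, 0.1864407, 0.0564972, giving H' = 1.9816716 (working shown to 7 dp, full precision carried).
The second survey: N=7, proportions 0.2857143, 0.1428571, 0.1428571, 0.1428571, 0.1428571, 0.1428571, giving H' = 1.7478681.
Difference = |1.9816716 − 1.7478681| = 0.2338035, i.e. 0.2338 to 4 decimal places.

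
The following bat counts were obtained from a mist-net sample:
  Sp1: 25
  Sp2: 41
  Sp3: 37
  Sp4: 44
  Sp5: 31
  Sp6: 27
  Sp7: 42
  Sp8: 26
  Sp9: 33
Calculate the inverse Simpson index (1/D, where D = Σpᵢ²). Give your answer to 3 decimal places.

8.646

Total N = 25+41+37+44+31+27+42+26+33 = 306, so the proportions are 0.0816993, 0.1339869, 0.120915, 0.1437908, 0.1013072, 0.0882353, 0.1372549, 0.0849673, 0.1078431 (working shown to 7 dp, full precision carried).
D = 0.0816993² + 0.1339869² + 0.120915² + 0.1437908² + 0.1013072² + 0.0882353² + 0.1372549² + 0.0849673² + 0.1078431² = 0.0066748 + 0.0179525 + 0.0146204 + 0.0206758 + 0.0102631 + 0.0077855 + 0.0188389 + 0.0072194 + 0.0116301 = 0.1156606.
So 1/D = 8.64598, i.e. 8.646 to 3 decimal places.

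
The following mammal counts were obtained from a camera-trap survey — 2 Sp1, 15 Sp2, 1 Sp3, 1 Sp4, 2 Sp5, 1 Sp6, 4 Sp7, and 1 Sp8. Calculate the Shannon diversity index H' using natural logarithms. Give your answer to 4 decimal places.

Total N = 2+15+1+1+2+1+4+1 = 27, so the proportions are 0.074074, 0.555556, 0.037037, 0.037037, 0.074074, 0.037037, 0.148148, 0.037037 (working shown to 6 dp, full precision carried).
Each pᵢ ln pᵢ term: 0.074074×(-2.602690)=-0.192792, 0.555556×(-0.587787)=-0.326548, 0.037037×(-3.295837)=-0.122068, 0.037037×(-3.295837)=-0.122068, 0.074074×(-2.602690)=-0.192792, 0.037037×(-3.295837)=-0.122068, 0.148148×(-1.909543)=-0.282895, 0.037037×(-3.295837)=-0.122068.
Sum = -1.483299, so H' = 1.4833.

1.4833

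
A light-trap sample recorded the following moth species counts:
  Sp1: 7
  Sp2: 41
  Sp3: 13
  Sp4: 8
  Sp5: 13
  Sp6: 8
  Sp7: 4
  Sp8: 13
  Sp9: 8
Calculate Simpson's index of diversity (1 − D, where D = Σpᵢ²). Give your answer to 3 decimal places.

Total N = 7+41+13+8+13+8+4+13+8 = 115, so the proportions are 0.06087, 0.35652, 0.11304, 0.06957, 0.11304, 0.06957, 0.03478, 0.11304, 0.06957 (working shown to 5 dp, full precision carried).
D = 0.06087² + 0.35652² + 0.11304² + 0.06957² + 0.11304² + 0.06957² + 0.03478² + 0.11304² + 0.06957² = 0.00371 + 0.12711 + 0.01278 + 0.00484 + 0.01278 + 0.00484 + 0.00121 + 0.01278 + 0.00484 = 0.18488.
So 1 − D = 0.81512, i.e. 0.815 to 3 decimal places.

0.815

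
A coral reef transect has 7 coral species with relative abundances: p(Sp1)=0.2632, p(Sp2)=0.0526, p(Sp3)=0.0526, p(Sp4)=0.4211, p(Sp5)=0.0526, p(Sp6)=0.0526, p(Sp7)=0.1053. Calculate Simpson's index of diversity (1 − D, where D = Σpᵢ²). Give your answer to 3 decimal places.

D = 0.2632² + 0.0526² + 0.0526² + 0.4211² + 0.0526² + 0.0526² + 0.1053² = 0.06927 + 0.00277 + 0.00277 + 0.17733 + 0.00277 + 0.00277 + 0.01109 = 0.26875 (working shown to 5 dp, full precision carried).
So 1 − D = 0.73125, i.e. 0.731 to 3 decimal places.

0.731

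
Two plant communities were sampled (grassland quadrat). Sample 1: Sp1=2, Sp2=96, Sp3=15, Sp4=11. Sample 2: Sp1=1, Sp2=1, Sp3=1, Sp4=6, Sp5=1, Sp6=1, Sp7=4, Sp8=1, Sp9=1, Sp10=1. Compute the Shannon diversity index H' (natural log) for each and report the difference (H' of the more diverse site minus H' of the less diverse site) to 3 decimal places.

Sample 1: N=124, proportions 0.01613, 0.77419, 0.12097, 0.08871, giving H' = 0.73511 (working shown to 5 dp, full precision carried).
Sample 2: N=18, proportions 0.05556, 0.05556, 0.05556, 0.33333, 0.05556, 0.05556, 0.22222, 0.05556, 0.05556, 0.05556, giving H' = 1.98505.
Difference = |0.73511 − 1.98505| = 1.24994, i.e. 1.250 to 3 decimal places.

1.250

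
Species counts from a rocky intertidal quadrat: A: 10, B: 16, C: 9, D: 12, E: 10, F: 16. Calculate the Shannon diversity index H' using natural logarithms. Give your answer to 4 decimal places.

1.7649

Total N = 10+16+9+12+10+16 = 73, so the proportions are 0.136986, 0.219178, 0.123288, 0.164384, 0.136986, 0.219178 (working shown to 6 dp, full precision carried).
Each pᵢ ln pᵢ term: 0.136986×(-1.987874)=-0.272312, 0.219178×(-1.517871)=-0.332684, 0.123288×(-2.093235)=-0.258070, 0.164384×(-1.805553)=-0.296803, 0.136986×(-1.987874)=-0.272312, 0.219178×(-1.517871)=-0.332684.
Sum = -1.764864, so H' = 1.7649.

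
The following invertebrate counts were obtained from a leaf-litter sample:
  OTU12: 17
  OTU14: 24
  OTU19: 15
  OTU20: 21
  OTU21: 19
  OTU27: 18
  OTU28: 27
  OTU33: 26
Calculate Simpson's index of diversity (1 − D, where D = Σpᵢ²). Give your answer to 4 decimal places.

Total N = 17+24+15+21+19+18+27+26 = 167, so the proportions are 0.101796, 0.143713, 0.08982, 0.125749, 0.113772, 0.107784, 0.161677, 0.155689 (working shown to 6 dp, full precision carried).
D = 0.101796² + 0.143713² + 0.08982² + 0.125749² + 0.113772² + 0.107784² + 0.161677² + 0.155689² = 0.010363 + 0.020653 + 0.008068 + 0.015813 + 0.012944 + 0.011617 + 0.026139 + 0.024239 = 0.129836.
So 1 − D = 0.870164, i.e. 0.8702 to 4 decimal places.

0.8702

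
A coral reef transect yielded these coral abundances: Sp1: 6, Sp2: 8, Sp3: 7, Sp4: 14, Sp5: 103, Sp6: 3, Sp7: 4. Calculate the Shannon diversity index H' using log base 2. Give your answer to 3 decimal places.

1.567

Total N = 6+8+7+14+103+3+4 = 145, so the proportions are 0.04138, 0.05517, 0.04828, 0.09655, 0.71034, 0.02069, 0.02759 (working shown to 5 dp, full precision carried).
Each pᵢ log₂ pᵢ term: 0.04138×(-4.59495)=-0.19014, 0.05517×(-4.17991)=-0.23062, 0.04828×(-4.37255)=-0.21109, 0.09655×(-3.37255)=-0.32563, 0.71034×(-0.49341)=-0.35049, 0.02069×(-5.59495)=-0.11576, 0.02759×(-5.17991)=-0.14289.
Sum = -1.56661, so H' = 1.567.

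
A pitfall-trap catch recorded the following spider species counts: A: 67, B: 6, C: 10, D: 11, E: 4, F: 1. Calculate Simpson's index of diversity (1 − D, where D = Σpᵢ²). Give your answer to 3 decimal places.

0.514

Total N = 67+6+10+11+4+1 = 99, so the proportions are 0.67677, 0.06061, 0.10101, 0.11111, 0.0404, 0.0101 (working shown to 5 dp, full precision carried).
D = 0.67677² + 0.06061² + 0.10101² + 0.11111² + 0.0404² + 0.0101² = 0.45801 + 0.00367 + 0.01020 + 0.01235 + 0.00163 + 0.00010 = 0.48597.
So 1 − D = 0.51403, i.e. 0.514 to 3 decimal places.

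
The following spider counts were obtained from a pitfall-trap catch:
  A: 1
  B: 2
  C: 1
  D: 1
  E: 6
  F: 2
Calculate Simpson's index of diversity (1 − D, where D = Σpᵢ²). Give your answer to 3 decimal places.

0.722

Total N = 1+2+1+1+6+2 = 13, so the proportions are 0.07692, 0.15385, 0.07692, 0.07692, 0.46154, 0.15385 (working shown to 5 dp, full precision carried).
D = 0.07692² + 0.15385² + 0.07692² + 0.07692² + 0.46154² + 0.15385² = 0.00592 + 0.02367 + 0.00592 + 0.00592 + 0.21302 + 0.02367 = 0.27811.
So 1 − D = 0.72189, i.e. 0.722 to 3 decimal places.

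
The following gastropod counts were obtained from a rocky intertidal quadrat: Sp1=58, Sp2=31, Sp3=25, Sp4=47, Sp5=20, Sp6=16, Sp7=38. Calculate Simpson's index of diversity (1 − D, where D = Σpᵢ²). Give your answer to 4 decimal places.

0.8323

Total N = 58+31+25+47+20+16+38 = 235, so the proportions are 0.246809, 0.131915, 0.106383, 0.2, 0.085106, 0.068085, 0.161702 (working shown to 6 dp, full precision carried).
D = 0.246809² + 0.131915² + 0.106383² + 0.2² + 0.085106² + 0.068085² + 0.161702² = 0.060914 + 0.017402 + 0.011317 + 0.040000 + 0.007243 + 0.004636 + 0.026148 = 0.167660.
So 1 − D = 0.832340, i.e. 0.8323 to 4 decimal places.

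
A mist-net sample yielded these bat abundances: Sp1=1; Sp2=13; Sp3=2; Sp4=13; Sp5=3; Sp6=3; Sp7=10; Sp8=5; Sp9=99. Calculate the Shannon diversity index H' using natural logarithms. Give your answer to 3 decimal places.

Total N = 1+13+2+13+3+3+10+5+99 = 149, so the proportions are 0.00671, 0.08725, 0.01342, 0.08725, 0.02013, 0.02013, 0.06711, 0.03356, 0.66443 (working shown to 5 dp, full precision carried).
Each pᵢ ln pᵢ term: 0.00671×(-5.00395)=-0.03358, 0.08725×(-2.43900)=-0.21280, 0.01342×(-4.31080)=-0.05786, 0.08725×(-2.43900)=-0.21280, 0.02013×(-3.90533)=-0.07863, 0.02013×(-3.90533)=-0.07863, 0.06711×(-2.70136)=-0.18130, 0.03356×(-3.39451)=-0.11391, 0.66443×(-0.40883)=-0.27164.
Sum = -1.24115, so H' = 1.241.

1.241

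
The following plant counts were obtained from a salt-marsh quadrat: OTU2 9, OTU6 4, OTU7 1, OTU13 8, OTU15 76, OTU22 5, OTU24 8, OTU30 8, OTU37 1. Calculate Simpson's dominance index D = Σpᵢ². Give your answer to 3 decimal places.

Total N = 9+4+1+8+76+5+8+8+1 = 120, so the proportions are 0.075, 0.03333, 0.00833, 0.06667, 0.63333, 0.04167, 0.06667, 0.06667, 0.00833 (working shown to 5 dp, full precision carried).
D = 0.075² + 0.03333² + 0.00833² + 0.06667² + 0.63333² + 0.04167² + 0.06667² + 0.06667² + 0.00833² = 0.00562 + 0.00111 + 0.00007 + 0.00444 + 0.40111 + 0.00174 + 0.00444 + 0.00444 + 0.00007 = 0.42306.
To 3 decimal places, D = 0.423.

0.423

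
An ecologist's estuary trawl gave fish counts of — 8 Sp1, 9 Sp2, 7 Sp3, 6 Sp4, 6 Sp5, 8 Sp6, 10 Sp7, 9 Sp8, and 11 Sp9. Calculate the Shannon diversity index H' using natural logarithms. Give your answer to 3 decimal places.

Total N = 8+9+7+6+6+8+10+9+11 = 74, so the proportions are 0.10811, 0.12162, 0.09459, 0.08108, 0.08108, 0.10811, 0.13514, 0.12162, 0.14865 (working shown to 5 dp, full precision carried).
Each pᵢ ln pᵢ term: 0.10811×(-2.22462)=-0.24050, 0.12162×(-2.10684)=-0.25624, 0.09459×(-2.35815)=-0.22307, 0.08108×(-2.51231)=-0.20370, 0.08108×(-2.51231)=-0.20370, 0.10811×(-2.22462)=-0.24050, 0.13514×(-2.00148)=-0.27047, 0.12162×(-2.10684)=-0.25624, 0.14865×(-1.90617)=-0.28335.
Sum = -2.17776, so H' = 2.178.

2.178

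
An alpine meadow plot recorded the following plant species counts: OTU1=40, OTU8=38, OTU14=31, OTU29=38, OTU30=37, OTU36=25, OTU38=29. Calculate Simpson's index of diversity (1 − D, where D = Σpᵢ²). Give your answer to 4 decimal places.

0.8538

Total N = 40+38+31+38+37+25+29 = 238, so the proportions are 0.168067, 0.159664, 0.130252, 0.159664, 0.155462, 0.105042, 0.121849 (working shown to 6 dp, full precision carried).
D = 0.168067² + 0.159664² + 0.130252² + 0.159664² + 0.155462² + 0.105042² + 0.121849² = 0.028247 + 0.025493 + 0.016966 + 0.025493 + 0.024168 + 0.011034 + 0.014847 = 0.146247.
So 1 − D = 0.853753, i.e. 0.8538 to 4 decimal places.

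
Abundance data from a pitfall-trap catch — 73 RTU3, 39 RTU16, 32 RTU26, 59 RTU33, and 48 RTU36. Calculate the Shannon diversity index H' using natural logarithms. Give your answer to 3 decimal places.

1.568

Total N = 73+39+32+59+48 = 251, so the proportions are 0.29084, 0.15538, 0.12749, 0.23506, 0.19124 (working shown to 5 dp, full precision carried).
Each pᵢ ln pᵢ term: 0.29084×(-1.23499)=-0.35918, 0.15538×(-1.86189)=-0.28930, 0.12749×(-2.05972)=-0.26259, 0.23506×(-1.44792)=-0.34035, 0.19124×(-1.65425)=-0.31635.
Sum = -1.56777, so H' = 1.568.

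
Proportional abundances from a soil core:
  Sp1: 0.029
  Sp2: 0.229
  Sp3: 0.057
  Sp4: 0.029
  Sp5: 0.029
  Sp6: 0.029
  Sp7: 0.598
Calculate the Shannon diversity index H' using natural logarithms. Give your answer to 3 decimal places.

Each pᵢ ln pᵢ term (working shown to 5 dp, full precision carried): 0.029×(-3.54046)=-0.10267, 0.229×(-1.47403)=-0.33755, 0.057×(-2.86470)=-0.16329, 0.029×(-3.54046)=-0.10267, 0.029×(-3.54046)=-0.10267, 0.029×(-3.54046)=-0.10267, 0.598×(-0.51416)=-0.30747.
Sum = -1.21901, so H' = 1.219.

1.219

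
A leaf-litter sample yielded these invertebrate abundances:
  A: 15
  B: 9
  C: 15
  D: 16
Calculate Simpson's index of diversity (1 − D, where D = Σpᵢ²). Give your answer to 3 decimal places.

0.740

Total N = 15+9+15+16 = 55, so the proportions are 0.27273, 0.16364, 0.27273, 0.29091 (working shown to 5 dp, full precision carried).
D = 0.27273² + 0.16364² + 0.27273² + 0.29091² = 0.07438 + 0.02678 + 0.07438 + 0.08463 = 0.26017.
So 1 − D = 0.73983, i.e. 0.740 to 3 decimal places.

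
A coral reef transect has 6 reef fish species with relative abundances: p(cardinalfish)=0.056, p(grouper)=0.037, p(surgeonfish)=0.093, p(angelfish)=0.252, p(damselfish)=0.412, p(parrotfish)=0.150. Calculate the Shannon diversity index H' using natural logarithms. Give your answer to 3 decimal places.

1.502

Each pᵢ ln pᵢ term (working shown to 5 dp, full precision carried): 0.056×(-2.88240)=-0.16141, 0.037×(-3.29684)=-0.12198, 0.093×(-2.37516)=-0.22089, 0.252×(-1.37833)=-0.34734, 0.412×(-0.88673)=-0.36533, 0.15×(-1.89712)=-0.28457.
Sum = -1.50153, so H' = 1.502.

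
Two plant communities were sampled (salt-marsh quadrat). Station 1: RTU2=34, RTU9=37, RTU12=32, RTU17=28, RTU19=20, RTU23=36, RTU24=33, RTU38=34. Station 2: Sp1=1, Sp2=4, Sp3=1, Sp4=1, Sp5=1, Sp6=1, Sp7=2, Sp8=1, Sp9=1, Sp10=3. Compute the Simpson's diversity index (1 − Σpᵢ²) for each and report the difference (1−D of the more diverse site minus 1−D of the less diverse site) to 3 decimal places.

Station 1: N=254, proportions 0.133858, 0.145669, 0.125984, 0.110236, 0.07874, 0.141732, 0.129921, 0.133858, giving 1−D = 0.871753 (working shown to 6 dp, full precision carried).
Station 2: N=16, proportions 0.0625, 0.25, 0.0625, 0.0625, 0.0625, 0.0625, 0.125, 0.0625, 0.0625, 0.1875, giving 1−D = 0.859375.
Difference = |0.871753 − 0.859375| = 0.012378, i.e. 0.012 to 3 decimal places.

0.012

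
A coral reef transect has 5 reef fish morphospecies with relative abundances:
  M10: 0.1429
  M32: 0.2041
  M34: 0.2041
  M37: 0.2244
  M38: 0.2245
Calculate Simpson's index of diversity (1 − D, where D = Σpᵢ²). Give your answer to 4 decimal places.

D = 0.1429² + 0.2041² + 0.2041² + 0.2244² + 0.2245² = 0.020420 + 0.041657 + 0.041657 + 0.050355 + 0.050400 = 0.204490 (working shown to 6 dp, full precision carried).
So 1 − D = 0.795510, i.e. 0.7955 to 4 decimal places.

0.7955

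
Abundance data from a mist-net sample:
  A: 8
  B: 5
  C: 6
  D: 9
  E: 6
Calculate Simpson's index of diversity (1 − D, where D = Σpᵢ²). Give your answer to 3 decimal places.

0.791

Total N = 8+5+6+9+6 = 34, so the proportions are 0.23529, 0.14706, 0.17647, 0.26471, 0.17647 (working shown to 5 dp, full precision carried).
D = 0.23529² + 0.14706² + 0.17647² + 0.26471² + 0.17647² = 0.05536 + 0.02163 + 0.03114 + 0.07007 + 0.03114 = 0.20934.
So 1 − D = 0.79066, i.e. 0.791 to 3 decimal places.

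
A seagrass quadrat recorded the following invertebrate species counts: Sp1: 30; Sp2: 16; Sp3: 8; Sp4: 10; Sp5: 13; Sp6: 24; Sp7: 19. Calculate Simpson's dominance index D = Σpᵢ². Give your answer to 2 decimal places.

0.17

Total N = 30+16+8+10+13+24+19 = 120, so the proportions are 0.25, 0.1333, 0.0667, 0.0833, 0.1083, 0.2, 0.1583 (working shown to 4 dp, full precision carried).
D = 0.25² + 0.1333² + 0.0667² + 0.0833² + 0.1083² + 0.2² + 0.1583² = 0.0625 + 0.0178 + 0.0044 + 0.0069 + 0.0117 + 0.0400 + 0.0251 = 0.1685.
To 2 decimal places, D = 0.17.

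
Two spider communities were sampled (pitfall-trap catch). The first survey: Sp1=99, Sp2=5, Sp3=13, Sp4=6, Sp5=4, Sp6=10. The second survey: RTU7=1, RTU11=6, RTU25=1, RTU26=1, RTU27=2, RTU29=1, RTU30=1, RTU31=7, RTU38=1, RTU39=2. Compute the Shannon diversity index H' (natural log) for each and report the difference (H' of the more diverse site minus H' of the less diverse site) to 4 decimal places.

0.9450

The first survey: N=137, proportions 0.722628, 0.036496, 0.094891, 0.043796, 0.029197, 0.072993, giving H' = 1.010273 (working shown to 6 dp, full precision carried).
The second survey: N=23, proportions 0.043478, 0.26087, 0.043478, 0.043478, 0.086957, 0.043478, 0.043478, 0.304348, 0.043478, 0.086957, giving H' = 1.955298.
Difference = |1.010273 − 1.955298| = 0.945025, i.e. 0.9450 to 4 decimal places.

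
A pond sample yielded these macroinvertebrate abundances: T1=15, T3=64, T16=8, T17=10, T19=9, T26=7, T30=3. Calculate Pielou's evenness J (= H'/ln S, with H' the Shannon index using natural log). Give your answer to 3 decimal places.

0.745

Total N = 15+64+8+10+9+7+3 = 116, so the proportions are 0.12931, 0.55172, 0.06897, 0.08621, 0.07759, 0.06034, 0.02586 (working shown to 5 dp, full precision carried).
H' = −Σ pᵢ ln pᵢ = −((-0.26451) + (-0.32811) + (-0.18442) + (-0.21129) + (-0.19834) + (-0.16943) + (-0.09453)) = 1.45063.
With S = 7 species, ln S = 1.94591, so J = 1.45063/1.94591 = 0.74548, i.e. 0.745 to 3 decimal places.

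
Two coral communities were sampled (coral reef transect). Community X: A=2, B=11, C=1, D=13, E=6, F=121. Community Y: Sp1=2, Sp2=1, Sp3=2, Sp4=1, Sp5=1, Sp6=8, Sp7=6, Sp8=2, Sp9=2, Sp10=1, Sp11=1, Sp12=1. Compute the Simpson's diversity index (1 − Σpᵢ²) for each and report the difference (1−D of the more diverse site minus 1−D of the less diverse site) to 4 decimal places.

Community X: N=154, proportions 0.012987, 0.071429, 0.006494, 0.084416, 0.038961, 0.785714, giving 1−D = 0.368696 (working shown to 6 dp, full precision carried).
Community Y: N=28, proportions 0.071429, 0.035714, 0.071429, 0.035714, 0.035714, 0.285714, 0.214286, 0.071429, 0.071429, 0.035714, 0.035714, 0.035714, giving 1−D = 0.844388.
Difference = |0.368696 − 0.844388| = 0.475692, i.e. 0.4757 to 4 decimal places.

0.4757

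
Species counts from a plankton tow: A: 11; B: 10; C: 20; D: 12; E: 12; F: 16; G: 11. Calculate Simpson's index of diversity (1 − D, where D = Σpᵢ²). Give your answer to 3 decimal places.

0.848

Total N = 11+10+20+12+12+16+11 = 92, so the proportions are 0.11957, 0.1087, 0.21739, 0.13043, 0.13043, 0.17391, 0.11957 (working shown to 5 dp, full precision carried).
D = 0.11957² + 0.1087² + 0.21739² + 0.13043² + 0.13043² + 0.17391² + 0.11957² = 0.01430 + 0.01181 + 0.04726 + 0.01701 + 0.01701 + 0.03025 + 0.01430 = 0.15194.
So 1 − D = 0.84806, i.e. 0.848 to 3 decimal places.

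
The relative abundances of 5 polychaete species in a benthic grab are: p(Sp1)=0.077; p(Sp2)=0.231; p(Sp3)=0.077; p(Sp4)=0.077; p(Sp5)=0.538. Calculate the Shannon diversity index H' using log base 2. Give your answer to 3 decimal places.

1.824

Each pᵢ log₂ pᵢ term (working shown to 5 dp, full precision carried): 0.077×(-3.69900)=-0.28482, 0.231×(-2.11404)=-0.48834, 0.077×(-3.69900)=-0.28482, 0.077×(-3.69900)=-0.28482, 0.538×(-0.89432)=-0.48115.
Sum = -1.82396, so H' = 1.824.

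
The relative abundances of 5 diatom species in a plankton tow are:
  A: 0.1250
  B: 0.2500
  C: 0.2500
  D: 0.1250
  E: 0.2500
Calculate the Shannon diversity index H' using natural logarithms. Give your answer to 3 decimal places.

Each pᵢ ln pᵢ term (working shown to 5 dp, full precision carried): 0.125×(-2.07944)=-0.25993, 0.25×(-1.38629)=-0.34657, 0.25×(-1.38629)=-0.34657, 0.125×(-2.07944)=-0.25993, 0.25×(-1.38629)=-0.34657.
Sum = -1.55958, so H' = 1.560.

1.560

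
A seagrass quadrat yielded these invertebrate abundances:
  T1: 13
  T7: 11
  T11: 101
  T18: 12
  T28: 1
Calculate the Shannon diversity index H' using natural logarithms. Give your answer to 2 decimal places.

0.90

Total N = 13+11+101+12+1 = 138, so the proportions are 0.0942, 0.0797, 0.7319, 0.087, 0.0072 (working shown to 4 dp, full precision carried).
Each pᵢ ln pᵢ term: 0.0942×(-2.3623)=-0.2225, 0.0797×(-2.5294)=-0.2016, 0.7319×(-0.3121)=-0.2284, 0.087×(-2.4423)=-0.2124, 0.0072×(-4.9273)=-0.0357.
Sum = -0.9007, so H' = 0.90.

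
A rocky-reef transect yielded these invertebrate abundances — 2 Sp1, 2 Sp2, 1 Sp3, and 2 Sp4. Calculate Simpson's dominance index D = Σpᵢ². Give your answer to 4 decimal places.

0.2653

Total N = 2+2+1+2 = 7, so the proportions are 0.285714, 0.285714, 0.142857, 0.285714 (working shown to 6 dp, full precision carried).
D = 0.285714² + 0.285714² + 0.142857² + 0.285714² = 0.081633 + 0.081633 + 0.020408 + 0.081633 = 0.265306.
To 4 decimal places, D = 0.2653.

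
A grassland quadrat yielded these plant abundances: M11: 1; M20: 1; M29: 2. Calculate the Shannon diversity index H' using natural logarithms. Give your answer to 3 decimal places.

Total N = 1+1+2 = 4, so the proportions are 0.25, 0.25, 0.5 (working shown to 5 dp, full precision carried).
Each pᵢ ln pᵢ term: 0.25×(-1.38629)=-0.34657, 0.25×(-1.38629)=-0.34657, 0.5×(-0.69315)=-0.34657.
Sum = -1.03972, so H' = 1.040.

1.040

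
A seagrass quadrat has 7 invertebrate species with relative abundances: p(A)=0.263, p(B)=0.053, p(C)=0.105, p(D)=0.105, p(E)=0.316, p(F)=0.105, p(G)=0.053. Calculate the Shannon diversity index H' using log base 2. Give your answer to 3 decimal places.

2.505

Each pᵢ log₂ pᵢ term (working shown to 5 dp, full precision carried): 0.263×(-1.92687)=-0.50677, 0.053×(-4.23786)=-0.22461, 0.105×(-3.25154)=-0.34141, 0.105×(-3.25154)=-0.34141, 0.316×(-1.66200)=-0.52519, 0.105×(-3.25154)=-0.34141, 0.053×(-4.23786)=-0.22461.
Sum = -2.50541, so H' = 2.505.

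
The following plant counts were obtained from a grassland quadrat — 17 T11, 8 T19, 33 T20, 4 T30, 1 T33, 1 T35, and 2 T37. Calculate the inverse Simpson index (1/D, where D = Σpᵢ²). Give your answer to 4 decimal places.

2.9754

Total N = 17+8+33+4+1+1+2 = 66, so the proportions are 0.2575758, 0.1212121, 0.5, 0.0606061, 0.0151515, 0.0151515, 0.030303 (working shown to 7 dp, full precision carried).
D = 0.2575758² + 0.1212121² + 0.5² + 0.0606061² + 0.0151515² + 0.0151515² + 0.030303² = 0.0663453 + 0.0146924 + 0.2500000 + 0.0036731 + 0.0002296 + 0.0002296 + 0.0009183 = 0.3360882.
So 1/D = 2.975410, i.e. 2.9754 to 4 decimal places.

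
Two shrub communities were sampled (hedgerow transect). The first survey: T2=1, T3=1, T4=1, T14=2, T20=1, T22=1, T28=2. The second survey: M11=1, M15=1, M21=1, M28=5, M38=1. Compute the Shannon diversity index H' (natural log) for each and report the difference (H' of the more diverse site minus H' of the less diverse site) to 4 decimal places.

The first survey: N=9, proportions 0.111111, 0.111111, 0.111111, 0.222222, 0.111111, 0.111111, 0.222222, giving H' = 1.889159 (working shown to 6 dp, full precision carried).
The second survey: N=9, proportions 0.111111, 0.111111, 0.111111, 0.555556, 0.111111, giving H' = 1.303092.
Difference = |1.889159 − 1.303092| = 0.586067, i.e. 0.5861 to 4 decimal places.

0.5861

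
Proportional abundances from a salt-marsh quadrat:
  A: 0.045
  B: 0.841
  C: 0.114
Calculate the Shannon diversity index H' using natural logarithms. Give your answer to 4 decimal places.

0.5327

Each pᵢ ln pᵢ term (working shown to 6 dp, full precision carried): 0.045×(-3.101093)=-0.139549, 0.841×(-0.173164)=-0.145631, 0.114×(-2.171557)=-0.247557.
Sum = -0.532737, so H' = 0.5327.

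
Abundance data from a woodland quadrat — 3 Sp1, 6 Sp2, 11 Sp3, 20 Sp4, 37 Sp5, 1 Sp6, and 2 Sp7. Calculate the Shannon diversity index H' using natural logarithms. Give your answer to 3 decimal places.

Total N = 3+6+11+20+37+1+2 = 80, so the proportions are 0.0375, 0.075, 0.1375, 0.25, 0.4625, 0.0125, 0.025 (working shown to 5 dp, full precision carried).
Each pᵢ ln pᵢ term: 0.0375×(-3.28341)=-0.12313, 0.075×(-2.59027)=-0.19427, 0.1375×(-1.98413)=-0.27282, 0.25×(-1.38629)=-0.34657, 0.4625×(-0.77111)=-0.35664, 0.0125×(-4.38203)=-0.05478, 0.025×(-3.68888)=-0.09222.
Sum = -1.44042, so H' = 1.440.

1.440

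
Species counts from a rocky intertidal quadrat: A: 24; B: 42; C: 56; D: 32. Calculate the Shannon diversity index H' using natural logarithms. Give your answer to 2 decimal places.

1.34

Total N = 24+42+56+32 = 154, so the proportions are 0.1558, 0.2727, 0.3636, 0.2078 (working shown to 4 dp, full precision carried).
Each pᵢ ln pᵢ term: 0.1558×(-1.8589)=-0.2897, 0.2727×(-1.2993)=-0.3543, 0.3636×(-1.0116)=-0.3679, 0.2078×(-1.5712)=-0.3265.
Sum = -1.3384, so H' = 1.34.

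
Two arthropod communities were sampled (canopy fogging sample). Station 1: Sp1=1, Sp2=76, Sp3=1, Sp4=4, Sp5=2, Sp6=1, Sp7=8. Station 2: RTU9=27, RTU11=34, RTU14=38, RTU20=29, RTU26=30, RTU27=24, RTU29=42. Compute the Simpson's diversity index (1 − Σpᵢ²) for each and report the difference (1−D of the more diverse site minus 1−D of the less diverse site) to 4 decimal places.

Station 1: N=93, proportions 0.010753, 0.817204, 0.010753, 0.043011, 0.021505, 0.010753, 0.086022, giving 1−D = 0.322118 (working shown to 6 dp, full precision carried).
Station 2: N=224, proportions 0.120536, 0.151786, 0.169643, 0.129464, 0.133929, 0.107143, 0.1875, giving 1−D = 0.852320.
Difference = |0.322118 − 0.852320| = 0.530202, i.e. 0.5302 to 4 decimal places.

0.5302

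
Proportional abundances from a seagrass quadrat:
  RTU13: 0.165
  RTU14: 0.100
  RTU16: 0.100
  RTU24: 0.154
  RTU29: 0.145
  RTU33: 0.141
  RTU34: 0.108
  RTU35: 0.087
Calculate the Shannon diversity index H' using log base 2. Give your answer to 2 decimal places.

2.96

Each pᵢ log₂ pᵢ term (working shown to 4 dp, full precision carried): 0.165×(-2.5995)=-0.4289, 0.1×(-3.3219)=-0.3322, 0.1×(-3.3219)=-0.3322, 0.154×(-2.6990)=-0.4156, 0.145×(-2.7859)=-0.4040, 0.141×(-2.8262)=-0.3985, 0.108×(-3.2109)=-0.3468, 0.087×(-3.5228)=-0.3065.
Sum = -2.9647, so H' = 2.96.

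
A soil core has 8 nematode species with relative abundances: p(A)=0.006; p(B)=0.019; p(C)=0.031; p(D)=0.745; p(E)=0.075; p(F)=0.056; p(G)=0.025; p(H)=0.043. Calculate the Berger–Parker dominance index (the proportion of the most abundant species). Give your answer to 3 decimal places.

0.745

The largest proportion is 0.745, i.e. d = 0.745 to 3 decimal places.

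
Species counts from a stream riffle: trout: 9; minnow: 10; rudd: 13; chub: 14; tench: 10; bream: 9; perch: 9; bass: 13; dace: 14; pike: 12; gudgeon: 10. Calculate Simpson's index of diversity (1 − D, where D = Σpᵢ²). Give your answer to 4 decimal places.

Total N = 9+10+13+14+10+9+9+13+14+12+10 = 123, so the proportions are 0.073171, 0.081301, 0.105691, 0.113821, 0.081301, 0.073171, 0.073171, 0.105691, 0.113821, 0.097561, 0.081301 (working shown to 6 dp, full precision carried).
D = 0.073171² + 0.081301² + 0.105691² + 0.113821² + 0.081301² + 0.073171² + 0.073171² + 0.105691² + 0.113821² + 0.097561² + 0.081301² = 0.005354 + 0.006610 + 0.011171 + 0.012955 + 0.006610 + 0.005354 + 0.005354 + 0.011171 + 0.012955 + 0.009518 + 0.006610 = 0.093661.
So 1 − D = 0.906339, i.e. 0.9063 to 4 decimal places.

0.9063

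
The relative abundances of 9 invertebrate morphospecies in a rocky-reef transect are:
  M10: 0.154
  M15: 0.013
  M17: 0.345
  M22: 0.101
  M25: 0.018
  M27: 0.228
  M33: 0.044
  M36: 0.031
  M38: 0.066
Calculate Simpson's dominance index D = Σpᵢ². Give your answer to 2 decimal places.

D = 0.154² + 0.013² + 0.345² + 0.101² + 0.018² + 0.228² + 0.044² + 0.031² + 0.066² = 0.0237 + 0.0002 + 0.1190 + 0.0102 + 0.0003 + 0.0520 + 0.0019 + 0.0010 + 0.0044 = 0.2127 (working shown to 4 dp, full precision carried).
To 2 decimal places, D = 0.21.

0.21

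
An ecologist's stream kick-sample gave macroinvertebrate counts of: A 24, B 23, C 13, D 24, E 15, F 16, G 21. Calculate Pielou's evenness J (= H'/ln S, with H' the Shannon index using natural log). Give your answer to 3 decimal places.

Total N = 24+23+13+24+15+16+21 = 136, so the proportions are 0.17647, 0.16912, 0.09559, 0.17647, 0.11029, 0.11765, 0.15441 (working shown to 5 dp, full precision carried).
H' = −Σ pᵢ ln pᵢ = −((-0.30611) + (-0.30055) + (-0.22441) + (-0.30611) + (-0.24315) + (-0.25177) + (-0.28846)) = 1.92056.
With S = 7 species, ln S = 1.94591, so J = 1.92056/1.94591 = 0.98697, i.e. 0.987 to 3 decimal places.

0.987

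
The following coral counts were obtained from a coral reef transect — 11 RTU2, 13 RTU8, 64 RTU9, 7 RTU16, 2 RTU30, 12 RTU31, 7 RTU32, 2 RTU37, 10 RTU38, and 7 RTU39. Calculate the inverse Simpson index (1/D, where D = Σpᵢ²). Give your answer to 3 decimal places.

Total N = 11+13+64+7+2+12+7+2+10+7 = 135, so the proportions are 0.0814815, 0.0962963, 0.4740741, 0.0518519, 0.0148148, 0.0888889, 0.0518519, 0.0148148, 0.0740741, 0.0518519 (working shown to 7 dp, full precision carried).
D = 0.0814815² + 0.0962963² + 0.4740741² + 0.0518519² + 0.0148148² + 0.0888889² + 0.0518519² + 0.0148148² + 0.0740741² + 0.0518519² = 0.0066392 + 0.0092730 + 0.2247462 + 0.0026886 + 0.0002195 + 0.0079012 + 0.0026886 + 0.0002195 + 0.0054870 + 0.0026886 = 0.2625514.
So 1/D = 3.80878, i.e. 3.809 to 3 decimal places.

3.809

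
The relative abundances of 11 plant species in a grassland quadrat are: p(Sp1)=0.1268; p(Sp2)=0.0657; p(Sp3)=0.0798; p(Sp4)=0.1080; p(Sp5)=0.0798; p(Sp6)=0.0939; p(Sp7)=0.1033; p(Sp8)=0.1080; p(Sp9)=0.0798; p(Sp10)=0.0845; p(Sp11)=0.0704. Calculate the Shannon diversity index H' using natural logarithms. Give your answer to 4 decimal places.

2.3790

Each pᵢ ln pᵢ term (working shown to 6 dp, full precision carried): 0.1268×(-2.065144)=-0.261860, 0.0657×(-2.722656)=-0.178879, 0.0798×(-2.528232)=-0.201753, 0.108×(-2.225624)=-0.240367, 0.0798×(-2.528232)=-0.201753, 0.0939×(-2.365525)=-0.222123, 0.1033×(-2.270118)=-0.234503, 0.108×(-2.225624)=-0.240367, 0.0798×(-2.528232)=-0.201753, 0.0845×(-2.471004)=-0.208800, 0.0704×(-2.653562)=-0.186811.
Sum = -2.378969, so H' = 2.3790.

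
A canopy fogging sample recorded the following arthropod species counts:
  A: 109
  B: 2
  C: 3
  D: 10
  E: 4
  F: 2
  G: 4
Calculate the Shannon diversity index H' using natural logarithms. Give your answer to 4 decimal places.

Total N = 109+2+3+10+4+2+4 = 134, so the proportions are 0.813433, 0.014925, 0.022388, 0.074627, 0.029851, 0.014925, 0.029851 (working shown to 6 dp, full precision carried).
Each pᵢ ln pᵢ term: 0.813433×(-0.206492)=-0.167967, 0.014925×(-4.204693)=-0.062757, 0.022388×(-3.799228)=-0.085057, 0.074627×(-2.595255)=-0.193676, 0.029851×(-3.511545)=-0.104822, 0.014925×(-4.204693)=-0.062757, 0.029851×(-3.511545)=-0.104822.
Sum = -0.781858, so H' = 0.7819.

0.7819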